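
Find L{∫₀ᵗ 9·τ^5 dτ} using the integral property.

L{∫₀ᵗ f(τ)dτ} = F(s)/s with f(t) = 9t^5. F(s) = 1080/s^6, so L{∫₀ᵗ 9·τ^5 dτ} = (1080/s^6)/s = 1080/s^7. (Check: ∫₀ᵗ 9·τ^5 dτ = 9t^6/6.)

Final answer: 1080/s^7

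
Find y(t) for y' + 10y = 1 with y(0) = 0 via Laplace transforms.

sY + 10Y = 1/s. Y = 1/(s(s+10)). Partial fractions: Y = 1/10/s - 1/10/(s+10)

Final answer: y(t) = 1/10(1 - e^(-10t))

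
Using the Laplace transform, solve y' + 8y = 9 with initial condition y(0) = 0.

sY + 8Y = 9/s. Y = 9/(s(s+8)). Partial fractions: Y = 9/8/s - 9/8/(s+8)

Final answer: y(t) = 9/8(1 - e^(-8t))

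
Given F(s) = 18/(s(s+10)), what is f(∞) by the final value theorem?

f(∞) = lim_{s→0} s·18/(s(s+10)) = lim_{s→0} 18/(s+10) = 18/10 = 9/5

Final answer: 9/5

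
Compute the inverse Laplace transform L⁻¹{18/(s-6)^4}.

L⁻¹{n!/(s-a)^(n+1)} = t^n·e^(at) with n=3, a=6. So L⁻¹{6/(s-6)^4} = t^3·e^(6t), and L⁻¹{18/(s-6)^4} = (18/6)·t^3·e^(6t) = 3·t^3·e^(6t)

Final answer: 3·t^3·e^(6t)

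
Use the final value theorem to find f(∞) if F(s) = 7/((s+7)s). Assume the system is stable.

f(∞) = lim_{s→0} sF(s) = lim_{s→0} 7/(s+7) = 1

Final answer: 1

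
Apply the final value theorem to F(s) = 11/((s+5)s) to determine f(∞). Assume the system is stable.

f(∞) = lim_{s→0} sF(s) = lim_{s→0} 11/(s+5) = 11/5

Final answer: 11/5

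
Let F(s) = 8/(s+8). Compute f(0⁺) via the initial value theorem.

f(0⁺) = lim_{s→∞} s·8/(s+8) = lim_{s→∞} 8s/(s+8) = 8

Final answer: 8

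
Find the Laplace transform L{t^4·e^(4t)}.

L{t^n·e^(at)} = n!/(s-a)^(n+1), so L{t^4·e^(4t)} = 24/(s-4)^5

Final answer: 24/(s-4)^5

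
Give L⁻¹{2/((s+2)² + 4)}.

Form: b/((s-a)² + b²) → e^(at)sin(bt). With a=-2, b=2

Final answer: e^(-2t)·sin(2t)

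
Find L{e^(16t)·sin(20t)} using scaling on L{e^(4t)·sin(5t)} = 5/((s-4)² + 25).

Scaling with a=4: L{e^(16t)·sin(20t)} = (1/4) · 5/((s/4-4)² + 25). Simplifying: 20/((s-16)² + 400)

Final answer: 20/((s-16)² + 400)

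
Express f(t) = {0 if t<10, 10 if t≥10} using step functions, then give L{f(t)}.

f(t) = 10·u(t-10). L{u(t-10)} = e^(-10s)/s, so L{f(t)} = 10·e^(-10s)/s

Final answer: 10·e^(-10s)/s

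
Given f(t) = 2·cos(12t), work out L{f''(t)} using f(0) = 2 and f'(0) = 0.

F(s) = 2s/(s² + 144). L{f''(t)} = s²F(s) - sf(0) - f'(0) = 2s³/(s² + 144) - 2s = (2s³ - 2s(s² + 144))/(s² + 144) = -288s/(s² + 144)

Final answer: -288s/(s² + 144)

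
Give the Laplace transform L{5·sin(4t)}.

L{sin(ωt)} = ω/(s² + ω²), so L{sin(4t)} = 4/(s² + 16). Then L{5·sin(4t)} = 5·4/(s² + 16) = 20/(s² + 16)

Final answer: 20/(s² + 16)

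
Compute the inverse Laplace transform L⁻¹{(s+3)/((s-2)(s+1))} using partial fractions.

Using partial fractions, f(t) = (5e^(2t) - 2e^(-t))/3

Final answer: (5e^(2t) - 2e^(-t))/3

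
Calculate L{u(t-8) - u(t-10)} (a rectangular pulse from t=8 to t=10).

L{u(t-a)} = e^(-as)/s. L{u(t-8) - u(t-10)} = (e^(-8s) - e^(-10s))/s

Final answer: (e^(-8s) - e^(-10s))/s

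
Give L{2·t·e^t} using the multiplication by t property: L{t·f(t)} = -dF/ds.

Using L{t^n·e^(at)} = n!/(s-a)^(n+1), L{t·e^t} = 1/(s-1)^2, so L{2·t·e^t} = 2·1/(s-1)^2 = 2/(s-1)^2

Final answer: 2/(s-1)^2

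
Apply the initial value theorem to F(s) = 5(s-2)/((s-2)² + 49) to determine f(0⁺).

f(0⁺) = lim_{s→∞} sF(s) = lim_{s→∞} 5s(s-2)/((s-2)² + 49) = 5

Final answer: 5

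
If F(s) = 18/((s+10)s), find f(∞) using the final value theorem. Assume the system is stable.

f(∞) = lim_{s→0} sF(s) = lim_{s→0} 18/(s+10) = 9/5

Final answer: 9/5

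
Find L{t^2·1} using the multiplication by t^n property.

L{1} = 1/s. d^1/ds^1[1/s] = -1/s². d^2/ds^2[1/s] = 2/s^3. So L{t^2} = (-1)^{2}·2/s^3 = 2/s^3

Final answer: 2/s^3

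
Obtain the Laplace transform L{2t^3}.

L{2t^3} = 2 · L{t^3} = 2 · 6/s^4 = 12/s^4

Final answer: 12/s^4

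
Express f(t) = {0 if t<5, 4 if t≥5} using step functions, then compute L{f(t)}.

f(t) = 4·u(t-5). L{u(t-5)} = e^(-5s)/s, so L{f(t)} = 4·e^(-5s)/s

Final answer: 4·e^(-5s)/s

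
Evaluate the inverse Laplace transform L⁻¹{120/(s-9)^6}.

L⁻¹{n!/(s-a)^(n+1)} = t^n·e^(at), so L⁻¹{120/(s-9)^6} = t^5·e^(9t)

Final answer: t^5·e^(9t)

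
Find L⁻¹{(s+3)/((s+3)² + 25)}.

Using frequency shift: L⁻¹{(s-a)/((s-a)² + b²)} = e^(at)cos(bt). Here a=-3, b=5

Final answer: e^(-3t)·cos(5t)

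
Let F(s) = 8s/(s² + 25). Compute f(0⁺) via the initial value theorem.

f(0⁺) = lim_{s→∞} s·8s/(s² + 25) = lim_{s→∞} 8s²/(s² + 25) = 8

Final answer: 8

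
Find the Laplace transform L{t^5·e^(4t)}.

L{t^n·e^(at)} = n!/(s-a)^(n+1), so L{t^5·e^(4t)} = 120/(s-4)^6

Final answer: 120/(s-4)^6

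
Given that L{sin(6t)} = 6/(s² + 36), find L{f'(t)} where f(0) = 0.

L{f'(t)} = s·F(s) - f(0) = s·6/(s² + 36) - 0 = 6s/(s² + 36)

Final answer: 6s/(s² + 36)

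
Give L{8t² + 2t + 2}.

L{8t² + 2t + 2} = 8·2/s³ + 2/s² + 2/s = 16/s³ + 2/s² + 2/s

Final answer: 16/s³ + 2/s² + 2/s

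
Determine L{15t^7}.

L{t^n} = n!/s^(n+1). So L{15t^7} = 15·7!/s^8 = 75600/s^8

Final answer: 75600/s^8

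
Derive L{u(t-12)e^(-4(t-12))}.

u(t-a)f(t-a) with f(t)=e^(-4t). L{e^(-4t)} = 1/(s+4). By time shift: e^(-12s)/(s+4)

Final answer: e^(-12s)/(s+4)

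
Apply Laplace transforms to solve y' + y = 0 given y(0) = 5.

L{y'} + L{y} = 0. sY - 5 + Y = 0. Y(s+1) = 5. Y = 5/(s+1)

Final answer: y(t) = 5e^(-t)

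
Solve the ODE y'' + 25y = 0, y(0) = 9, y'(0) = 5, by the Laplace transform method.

L{y''} + 25L{y} = 0. s²Y - 9s - 5 + 25Y = 0. Y(s² + 25) = 9s + 5. Y = (9s + 5)/(s² + 25). Inverting: y(t) = 9cos(5t) + sin(5t)

Final answer: y(t) = 9cos(5t) + sin(5t)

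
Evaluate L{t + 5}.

L{t + 5} = L{t} + 5·L{1} = 1/s² + 5/s

Final answer: 1/s² + 5/s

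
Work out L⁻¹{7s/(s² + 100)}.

This is the form c·s/(s² + a²) with a = 10, c = 7. L⁻¹ = 7·cos(10t)

Final answer: 7·cos(10t)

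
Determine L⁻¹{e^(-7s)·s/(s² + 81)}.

L⁻¹{s/(s² + 81)} = cos(9t). By the time shift theorem, L⁻¹{e^(-as)F(s)} = u(t-a)f(t-a) with a=7, so L⁻¹{e^(-7s)·s/(s² + 81)} = u(t-7)·cos(9(t-7))

Final answer: u(t-7)·cos(9(t-7))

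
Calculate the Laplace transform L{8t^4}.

L{8t^4} = 8 · L{t^4} = 8 · 24/s^5 = 192/s^5

Final answer: 192/s^5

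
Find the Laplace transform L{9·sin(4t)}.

L{sin(ωt)} = ω/(s² + ω²), so L{sin(4t)} = 4/(s² + 16). Then L{9·sin(4t)} = 9·4/(s² + 16) = 36/(s² + 16)

Final answer: 36/(s² + 16)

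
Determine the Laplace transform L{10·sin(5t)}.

L{sin(ωt)} = ω/(s² + ω²), so L{sin(5t)} = 5/(s² + 25). Then L{10·sin(5t)} = 10·5/(s² + 25) = 50/(s² + 25)

Final answer: 50/(s² + 25)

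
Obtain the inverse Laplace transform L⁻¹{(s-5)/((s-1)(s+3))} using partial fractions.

Using partial fractions, f(t) = (-4e^t + 8e^(-3t))/4

Final answer: (-4e^t + 8e^(-3t))/4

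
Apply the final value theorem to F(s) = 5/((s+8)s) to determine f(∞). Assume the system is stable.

f(∞) = lim_{s→0} sF(s) = lim_{s→0} 5/(s+8) = 5/8

Final answer: 5/8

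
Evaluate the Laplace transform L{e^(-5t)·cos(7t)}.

L{e^(at)·cos(ωt)} = (s-a)/((s-a)² + ω²), so L{e^(-5t)·cos(7t)} = (s+5)/((s+5)² + 49)

Final answer: (s+5)/((s+5)² + 49)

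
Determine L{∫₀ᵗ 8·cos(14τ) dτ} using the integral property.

L{∫₀ᵗ f(τ)dτ} = F(s)/s with F(s) = 8s/(s² + 196), so the result is (8s/(s² + 196))/s = 8/(s² + 196)

Final answer: 8/(s² + 196)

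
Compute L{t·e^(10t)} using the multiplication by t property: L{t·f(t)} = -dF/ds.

Using L{t^n·e^(at)} = n!/(s-a)^(n+1), L{t·e^(10t)} = 1/(s-10)^2

Final answer: 1/(s-10)^2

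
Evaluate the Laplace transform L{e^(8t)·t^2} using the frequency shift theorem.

L{e^(at)·t^n} = n!/(s-a)^(n+1), so L{e^(8t)·t^2} = 2/(s-8)^3

Final answer: 2/(s-8)^3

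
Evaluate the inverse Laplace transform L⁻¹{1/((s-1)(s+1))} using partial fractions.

Decompose: A/(s-1) + B/(s+1). A = 1/2, B = -1/2. f(t) = (e^t - e^(-t))/2

Final answer: (e^t - e^(-t))/2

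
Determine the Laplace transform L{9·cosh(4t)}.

L{cosh(ωt)} = s/(s² - ω²), so L{cosh(4t)} = s/(s² - 16). Then L{9·cosh(4t)} = 9·s/(s² - 16) = 9s/(s² - 16)

Final answer: 9s/(s² - 16)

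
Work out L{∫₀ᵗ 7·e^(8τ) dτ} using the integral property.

L{∫₀ᵗ f(τ)dτ} = F(s)/s with F(s) = 7/(s-8), so L{∫₀ᵗ 7·e^(8τ) dτ} = 7/(s(s-8))

Final answer: 7/(s(s-8))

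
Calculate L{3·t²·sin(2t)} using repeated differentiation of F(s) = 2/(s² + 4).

F(s) = 2/(s² + 4). F'(s) = -4s/(s² + 4)². F''(s) = -4(4 - 3s²)/(s² + 4)³ = (12s² - 16)/(s² + 4)³. So L{t²·sin(2t)} = (-1)² F''(s) = (12s² - 16)/(s² + 4)³. Then L{3·t²·sin(2t)} = 3·(12s² - 16)/(s² + 4)³ = (36s² - 48)/(s² + 4)³

Final answer: (36s² - 48)/(s² + 4)³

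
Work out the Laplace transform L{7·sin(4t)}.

L{sin(ωt)} = ω/(s² + ω²), so L{sin(4t)} = 4/(s² + 16). Then L{7·sin(4t)} = 7·4/(s² + 16) = 28/(s² + 16)

Final answer: 28/(s² + 16)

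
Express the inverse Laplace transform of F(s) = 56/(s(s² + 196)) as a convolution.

56/(s(s² + 196)) = (1/s)·(56/(s² + 196)) = L{1}·L{4·sin(14t)}. So f(t) = 1*(4·sin(14t)) = ∫₀ᵗ 4·sin(14τ) dτ

Final answer: ∫₀ᵗ 4·sin(14τ) dτ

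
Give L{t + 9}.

L{t + 9} = L{t} + 9·L{1} = 1/s² + 9/s

Final answer: 1/s² + 9/s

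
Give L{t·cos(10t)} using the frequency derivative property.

L{cos(10t)} = s/(s² + 100). Derivative: d/ds[s/(s² + 100)] = [(s² + 100) - s·2s]/(s² + 100)² = (100 - s²)/(s² + 100)². So L{t·cos(10t)} = -F'(s) = (s² - 100)/(s² + 100)²

Final answer: (s² - 100)/(s² + 100)²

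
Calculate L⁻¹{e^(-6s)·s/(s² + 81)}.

L⁻¹{s/(s² + 81)} = cos(9t). By the time shift theorem, L⁻¹{e^(-as)F(s)} = u(t-a)f(t-a) with a=6, so L⁻¹{e^(-6s)·s/(s² + 81)} = u(t-6)·cos(9(t-6))

Final answer: u(t-6)·cos(9(t-6))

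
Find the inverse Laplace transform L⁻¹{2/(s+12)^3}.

L⁻¹{n!/(s-a)^(n+1)} = t^n·e^(at), so L⁻¹{2/(s+12)^3} = t^2·e^(-12t)

Final answer: t^2·e^(-12t)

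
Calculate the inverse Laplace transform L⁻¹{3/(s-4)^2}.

L⁻¹{n!/(s-a)^(n+1)} = t^n·e^(at) with n=1, a=4. So L⁻¹{1/(s-4)^2} = t·e^(4t), and L⁻¹{3/(s-4)^2} = (3/1)·t·e^(4t) = 3·t·e^(4t)

Final answer: 3·t·e^(4t)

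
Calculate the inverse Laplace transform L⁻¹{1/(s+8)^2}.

L⁻¹{n!/(s-a)^(n+1)} = t^n·e^(at), so L⁻¹{1/(s+8)^2} = t·e^(-8t)

Final answer: t·e^(-8t)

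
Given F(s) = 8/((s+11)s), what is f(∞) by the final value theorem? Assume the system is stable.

f(∞) = lim_{s→0} sF(s) = lim_{s→0} 8/(s+11) = 8/11

Final answer: 8/11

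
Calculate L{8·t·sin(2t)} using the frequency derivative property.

L{sin(2t)} = 2/(s² + 4). By L{t·f(t)} = -F'(s): -d/ds[2/(s² + 4)] = -(2)·(-2s)/(s² + 4)² = 4s/(s² + 4)². Then L{8·t·sin(2t)} = 8·4s/(s² + 4)² = 32s/(s² + 4)²

Final answer: 32s/(s² + 4)²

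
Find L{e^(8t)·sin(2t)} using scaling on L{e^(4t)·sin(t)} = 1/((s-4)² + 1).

Scaling with a=2: L{e^(8t)·sin(2t)} = (1/2) · 1/((s/2-4)² + 1). Simplifying: 2/((s-8)² + 4)

Final answer: 2/((s-8)² + 4)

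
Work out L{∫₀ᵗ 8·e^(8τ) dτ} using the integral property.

L{∫₀ᵗ f(τ)dτ} = F(s)/s with F(s) = 8/(s-8), so L{∫₀ᵗ 8·e^(8τ) dτ} = 8/(s(s-8))

Final answer: 8/(s(s-8))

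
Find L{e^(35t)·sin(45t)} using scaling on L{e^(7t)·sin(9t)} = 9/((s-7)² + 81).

Scaling with a=5: L{e^(35t)·sin(45t)} = (1/5) · 9/((s/5-7)² + 81). Simplifying: 45/((s-35)² + 2025)

Final answer: 45/((s-35)² + 2025)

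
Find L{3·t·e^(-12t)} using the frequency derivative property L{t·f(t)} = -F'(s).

L{e^(-12t)} = 1/(s+12). By frequency derivative: L{t·e^(-12t)} = -d/ds[1/(s+12)] = -(-1)/(s+12)² = 1/(s+12)². Then L{3·t·e^(-12t)} = 3·1/(s+12)² = 3/(s+12)²

Final answer: 3/(s+12)²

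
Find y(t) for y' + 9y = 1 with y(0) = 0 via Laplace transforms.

sY + 9Y = 1/s. Y = 1/(s(s+9)). Partial fractions: Y = 1/9/s - 1/9/(s+9)

Final answer: y(t) = 1/9(1 - e^(-9t))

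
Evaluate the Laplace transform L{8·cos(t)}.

L{cos(ωt)} = s/(s² + ω²), so L{cos(t)} = s/(s² + 1). Then L{8·cos(t)} = 8·s/(s² + 1) = 8s/(s² + 1)

Final answer: 8s/(s² + 1)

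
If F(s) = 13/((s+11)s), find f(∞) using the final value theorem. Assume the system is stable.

f(∞) = lim_{s→0} sF(s) = lim_{s→0} 13/(s+11) = 13/11

Final answer: 13/11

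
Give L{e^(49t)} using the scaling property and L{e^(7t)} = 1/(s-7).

Using L{f(at)} = (1/a)F(s/a) with a=7 and f(t) = e^(7t): L{e^(49t)} = (1/7) · 1/((s/7)-7) = (1/7) · 7/(s-49) = 1/(s-49)

Final answer: 1/(s-49)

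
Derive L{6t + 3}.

L{6t + 3} = 6·L{t} + 3·L{1} = 6/s² + 3/s

Final answer: 6/s² + 3/s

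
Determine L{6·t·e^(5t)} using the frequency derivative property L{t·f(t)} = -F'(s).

L{e^(5t)} = 1/(s-5). By frequency derivative: L{t·e^(5t)} = -d/ds[1/(s-5)] = -(-1)/(s-5)² = 1/(s-5)². Then L{6·t·e^(5t)} = 6·1/(s-5)² = 6/(s-5)²

Final answer: 6/(s-5)²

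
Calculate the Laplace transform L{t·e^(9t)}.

L{t^n·e^(at)} = n!/(s-a)^(n+1), so L{t·e^(9t)} = 1/(s-9)^2

Final answer: 1/(s-9)^2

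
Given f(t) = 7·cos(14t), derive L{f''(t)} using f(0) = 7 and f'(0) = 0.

F(s) = 7s/(s² + 196). L{f''(t)} = s²F(s) - sf(0) - f'(0) = 7s³/(s² + 196) - 7s = (7s³ - 7s(s² + 196))/(s² + 196) = -1372s/(s² + 196)

Final answer: -1372s/(s² + 196)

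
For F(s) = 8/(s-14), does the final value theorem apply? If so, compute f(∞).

sF(s) = 8s/(s-14) has a pole at s = 14 in the right half-plane. Theorem does NOT apply (unstable system; f(t) = 8·e^(14t) grows without bound).

Final answer: Not applicable (unstable)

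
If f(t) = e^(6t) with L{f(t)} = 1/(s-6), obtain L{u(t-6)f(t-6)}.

Time shift theorem: L{u(t-a)f(t-a)} = e^(-as)F(s). Here a=6, F(s) = 1/(s-6), so L{u(t-6)f(t-6)} = e^(-6s)·1/(s-6)

Final answer: e^(-6s)·1/(s-6)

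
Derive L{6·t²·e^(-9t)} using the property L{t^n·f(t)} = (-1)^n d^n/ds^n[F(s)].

L{e^(-9t)} = 1/(s+9). d/ds[1/(s+9)] = -1/(s+9)². d²/ds²[1/(s+9)] = 2/(s+9)³. So L{t²·e^(-9t)} = (-1)² · 2/(s+9)³ = 2/(s+9)³. Then L{6·t²·e^(-9t)} = 6·2/(s+9)³ = 12/(s+9)³

Final answer: 12/(s+9)³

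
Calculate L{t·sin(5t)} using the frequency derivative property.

L{sin(5t)} = 5/(s² + 25). By L{t·f(t)} = -F'(s): -d/ds[5/(s² + 25)] = -(5)·(-2s)/(s² + 25)² = 10s/(s² + 25)²

Final answer: 10s/(s² + 25)²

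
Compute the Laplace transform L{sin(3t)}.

L{sin(ωt)} = ω/(s² + ω²), so L{sin(3t)} = 3/(s² + 9)

Final answer: 3/(s² + 9)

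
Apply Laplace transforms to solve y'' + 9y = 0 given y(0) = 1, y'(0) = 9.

L{y''} + 9L{y} = 0. s²Y - s - 9 + 9Y = 0. Y(s² + 9) = s + 9. Y = (s + 9)/(s² + 9). Inverting: y(t) = cos(3t) + 3sin(3t)

Final answer: y(t) = cos(3t) + 3sin(3t)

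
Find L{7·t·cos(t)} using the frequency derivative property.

L{cos(t)} = s/(s² + 1). Derivative: d/ds[s/(s² + 1)] = [(s² + 1) - s·2s]/(s² + 1)² = (1 - s²)/(s² + 1)². So L{t·cos(t)} = -F'(s) = (s² - 1)/(s² + 1)². Then L{7·t·cos(t)} = 7·(s² - 1)/(s² + 1)²

Final answer: 7·(s² - 1)/(s² + 1)²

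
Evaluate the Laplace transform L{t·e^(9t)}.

L{t^n·e^(at)} = n!/(s-a)^(n+1), so L{t·e^(9t)} = 1/(s-9)^2

Final answer: 1/(s-9)^2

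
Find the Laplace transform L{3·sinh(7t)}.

L{sinh(ωt)} = ω/(s² - ω²), so L{sinh(7t)} = 7/(s² - 49). Then L{3·sinh(7t)} = 3·7/(s² - 49) = 21/(s² - 49)

Final answer: 21/(s² - 49)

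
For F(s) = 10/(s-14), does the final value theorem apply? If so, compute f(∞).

sF(s) = 10s/(s-14) has a pole at s = 14 in the right half-plane. Theorem does NOT apply (unstable system; f(t) = 10·e^(14t) grows without bound).

Final answer: Not applicable (unstable)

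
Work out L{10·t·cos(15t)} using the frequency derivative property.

L{cos(15t)} = s/(s² + 225). Derivative: d/ds[s/(s² + 225)] = [(s² + 225) - s·2s]/(s² + 225)² = (225 - s²)/(s² + 225)². So L{t·cos(15t)} = -F'(s) = (s² - 225)/(s² + 225)². Then L{10·t·cos(15t)} = 10·(s² - 225)/(s² + 225)²

Final answer: 10·(s² - 225)/(s² + 225)²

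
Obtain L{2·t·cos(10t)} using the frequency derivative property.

L{cos(10t)} = s/(s² + 100). Derivative: d/ds[s/(s² + 100)] = [(s² + 100) - s·2s]/(s² + 100)² = (100 - s²)/(s² + 100)². So L{t·cos(10t)} = -F'(s) = (s² - 100)/(s² + 100)². Then L{2·t·cos(10t)} = 2·(s² - 100)/(s² + 100)²

Final answer: 2·(s² - 100)/(s² + 100)²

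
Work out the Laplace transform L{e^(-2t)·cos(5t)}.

L{e^(at)·cos(ωt)} = (s-a)/((s-a)² + ω²), so L{e^(-2t)·cos(5t)} = (s+2)/((s+2)² + 25)

Final answer: (s+2)/((s+2)² + 25)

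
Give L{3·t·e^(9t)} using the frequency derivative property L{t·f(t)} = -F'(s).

L{e^(9t)} = 1/(s-9). By frequency derivative: L{t·e^(9t)} = -d/ds[1/(s-9)] = -(-1)/(s-9)² = 1/(s-9)². Then L{3·t·e^(9t)} = 3·1/(s-9)² = 3/(s-9)²

Final answer: 3/(s-9)²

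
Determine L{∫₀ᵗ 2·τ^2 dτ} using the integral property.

L{∫₀ᵗ f(τ)dτ} = F(s)/s with f(t) = 2t^2. F(s) = 4/s^3, so L{∫₀ᵗ 2·τ^2 dτ} = (4/s^3)/s = 4/s^4. (Check: ∫₀ᵗ 2·τ^2 dτ = 2t^3/3.)

Final answer: 4/s^4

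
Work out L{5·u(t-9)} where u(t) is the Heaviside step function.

L{u(t-a)} = e^(-as)/s. Here a=9, so L{u(t-9)} = e^(-9s)/s, and L{5·u(t-9)} = 5·e^(-9s)/s

Final answer: 5·e^(-9s)/s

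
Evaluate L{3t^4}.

L{t^n} = n!/s^(n+1). So L{3t^4} = 3·4!/s^5 = 72/s^5

Final answer: 72/s^5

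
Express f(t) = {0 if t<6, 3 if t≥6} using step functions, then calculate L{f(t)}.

f(t) = 3·u(t-6). L{u(t-6)} = e^(-6s)/s, so L{f(t)} = 3·e^(-6s)/s

Final answer: 3·e^(-6s)/s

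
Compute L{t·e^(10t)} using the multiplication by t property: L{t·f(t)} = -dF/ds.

Using L{t^n·e^(at)} = n!/(s-a)^(n+1), L{t·e^(10t)} = 1/(s-10)^2

Final answer: 1/(s-10)^2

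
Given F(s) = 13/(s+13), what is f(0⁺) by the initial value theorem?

f(0⁺) = lim_{s→∞} s·13/(s+13) = lim_{s→∞} 13s/(s+13) = 13

Final answer: 13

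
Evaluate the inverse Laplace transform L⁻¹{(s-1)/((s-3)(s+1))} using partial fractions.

Using partial fractions, f(t) = (2e^(3t) + 2e^(-t))/4

Final answer: (2e^(3t) + 2e^(-t))/4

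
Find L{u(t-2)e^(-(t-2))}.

u(t-a)f(t-a) with f(t)=e^(-t). L{e^(-t)} = 1/(s+1). By time shift: e^(-2s)/(s+1)

Final answer: e^(-2s)/(s+1)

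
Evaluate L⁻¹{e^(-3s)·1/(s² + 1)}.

L⁻¹{1/(s² + 1)} = sin(t). By the time shift theorem, L⁻¹{e^(-as)F(s)} = u(t-a)f(t-a) with a=3, so L⁻¹{e^(-3s)·1/(s² + 1)} = u(t-3)·sin((t-3))

Final answer: u(t-3)·sin((t-3))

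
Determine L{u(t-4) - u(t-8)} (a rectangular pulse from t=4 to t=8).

L{u(t-a)} = e^(-as)/s. L{u(t-4) - u(t-8)} = (e^(-4s) - e^(-8s))/s

Final answer: (e^(-4s) - e^(-8s))/s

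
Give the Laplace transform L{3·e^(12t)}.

L{e^(at)} = 1/(s-a), so L{e^(12t)} = 1/(s-12). Then L{3·e^(12t)} = 3/(s-12)

Final answer: 3/(s-12)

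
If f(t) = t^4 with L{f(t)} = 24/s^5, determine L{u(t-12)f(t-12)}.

Time shift theorem: L{u(t-a)f(t-a)} = e^(-as)F(s). Here a=12, F(s) = 24/s^5, so L{u(t-12)f(t-12)} = e^(-12s)·24/s^5

Final answer: e^(-12s)·24/s^5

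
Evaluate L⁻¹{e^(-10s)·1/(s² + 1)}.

L⁻¹{1/(s² + 1)} = sin(t). By the time shift theorem, L⁻¹{e^(-as)F(s)} = u(t-a)f(t-a) with a=10, so L⁻¹{e^(-10s)·1/(s² + 1)} = u(t-10)·sin((t-10))

Final answer: u(t-10)·sin((t-10))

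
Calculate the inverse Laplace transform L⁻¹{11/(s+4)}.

L⁻¹{1/(s-a)} = e^(at), so L⁻¹{1/(s+4)} = e^(-4t), and L⁻¹{11/(s+4)} = 11·e^(-4t)

Final answer: 11·e^(-4t)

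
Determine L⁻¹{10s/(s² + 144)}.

This is the form c·s/(s² + a²) with a = 12, c = 10. L⁻¹ = 10·cos(12t)

Final answer: 10·cos(12t)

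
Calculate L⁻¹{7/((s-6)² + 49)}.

Form: b/((s-a)² + b²) → e^(at)sin(bt). With a=6, b=7

Final answer: e^(6t)·sin(7t)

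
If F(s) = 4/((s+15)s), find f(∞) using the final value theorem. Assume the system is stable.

f(∞) = lim_{s→0} sF(s) = lim_{s→0} 4/(s+15) = 4/15

Final answer: 4/15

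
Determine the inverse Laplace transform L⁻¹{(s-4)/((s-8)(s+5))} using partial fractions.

Using partial fractions, f(t) = (4e^(8t) + 9e^(-5t))/13

Final answer: (4e^(8t) + 9e^(-5t))/13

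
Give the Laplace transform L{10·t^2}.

L{t^n} = n!/s^(n+1), so L{t^2} = 2/s^3. Then L{10·t^2} = 10·2/s^3 = 20/s^3

Final answer: 20/s^3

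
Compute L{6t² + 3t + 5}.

L{6t² + 3t + 5} = 6·2/s³ + 3/s² + 5/s = 12/s³ + 3/s² + 5/s

Final answer: 12/s³ + 3/s² + 5/s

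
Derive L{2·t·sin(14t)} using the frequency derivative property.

L{sin(14t)} = 14/(s² + 196). By L{t·f(t)} = -F'(s): -d/ds[14/(s² + 196)] = -(14)·(-2s)/(s² + 196)² = 28s/(s² + 196)². Then L{2·t·sin(14t)} = 2·28s/(s² + 196)² = 56s/(s² + 196)²

Final answer: 56s/(s² + 196)²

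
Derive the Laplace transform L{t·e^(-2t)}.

L{t^n·e^(at)} = n!/(s-a)^(n+1), so L{t·e^(-2t)} = 1/(s+2)^2

Final answer: 1/(s+2)^2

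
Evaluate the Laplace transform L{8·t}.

L{t^n} = n!/s^(n+1), so L{t} = 1/s^2. Then L{8·t} = 8·1/s^2 = 8/s^2

Final answer: 8/s^2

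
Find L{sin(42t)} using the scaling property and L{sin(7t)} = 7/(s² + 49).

Using L{f(at)} = (1/a)F(s/a) with a=6: L{sin(42t)} = (1/6) · 7/((s/6)² + 49) = (1/6) · 7·36/(s² + 1764) = 42/(s² + 1764)

Final answer: 42/(s² + 1764)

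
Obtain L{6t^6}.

L{t^n} = n!/s^(n+1). So L{6t^6} = 6·6!/s^7 = 4320/s^7

Final answer: 4320/s^7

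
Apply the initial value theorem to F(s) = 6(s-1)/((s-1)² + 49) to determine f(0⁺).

f(0⁺) = lim_{s→∞} sF(s) = lim_{s→∞} 6s(s-1)/((s-1)² + 49) = 6

Final answer: 6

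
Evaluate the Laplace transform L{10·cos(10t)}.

L{cos(ωt)} = s/(s² + ω²), so L{cos(10t)} = s/(s² + 100). Then L{10·cos(10t)} = 10·s/(s² + 100) = 10s/(s² + 100)

Final answer: 10s/(s² + 100)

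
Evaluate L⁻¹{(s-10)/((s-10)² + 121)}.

Using frequency shift: L⁻¹{(s-a)/((s-a)² + b²)} = e^(at)cos(bt). Here a=10, b=11

Final answer: e^(10t)·cos(11t)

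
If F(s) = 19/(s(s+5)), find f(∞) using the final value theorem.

f(∞) = lim_{s→0} s·19/(s(s+5)) = lim_{s→0} 19/(s+5) = 19/5 = 19/5

Final answer: 19/5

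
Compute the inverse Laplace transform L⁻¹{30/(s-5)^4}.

L⁻¹{n!/(s-a)^(n+1)} = t^n·e^(at) with n=3, a=5. So L⁻¹{6/(s-5)^4} = t^3·e^(5t), and L⁻¹{30/(s-5)^4} = (30/6)·t^3·e^(5t) = 5·t^3·e^(5t)

Final answer: 5·t^3·e^(5t)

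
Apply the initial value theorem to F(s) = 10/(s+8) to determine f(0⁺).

f(0⁺) = lim_{s→∞} s·10/(s+8) = lim_{s→∞} 10s/(s+8) = 10

Final answer: 10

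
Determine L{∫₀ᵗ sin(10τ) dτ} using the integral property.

L{∫₀ᵗ f(τ)dτ} = F(s)/s with F(s) = 10/(s² + 100), so the result is (10/(s² + 100))/s = 10/(s(s² + 100))

Final answer: 10/(s(s² + 100))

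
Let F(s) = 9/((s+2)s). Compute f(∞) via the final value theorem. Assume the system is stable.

f(∞) = lim_{s→0} sF(s) = lim_{s→0} 9/(s+2) = 9/2

Final answer: 9/2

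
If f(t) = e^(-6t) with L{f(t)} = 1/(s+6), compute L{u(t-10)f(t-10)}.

Time shift theorem: L{u(t-a)f(t-a)} = e^(-as)F(s). Here a=10, F(s) = 1/(s+6), so L{u(t-10)f(t-10)} = e^(-10s)·1/(s+6)

Final answer: e^(-10s)·1/(s+6)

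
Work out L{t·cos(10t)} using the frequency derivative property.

L{cos(10t)} = s/(s² + 100). Derivative: d/ds[s/(s² + 100)] = [(s² + 100) - s·2s]/(s² + 100)² = (100 - s²)/(s² + 100)². So L{t·cos(10t)} = -F'(s) = (s² - 100)/(s² + 100)²

Final answer: (s² - 100)/(s² + 100)²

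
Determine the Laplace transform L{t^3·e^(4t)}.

L{t^n·e^(at)} = n!/(s-a)^(n+1), so L{t^3·e^(4t)} = 6/(s-4)^4

Final answer: 6/(s-4)^4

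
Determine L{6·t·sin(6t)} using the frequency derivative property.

L{sin(6t)} = 6/(s² + 36). By L{t·f(t)} = -F'(s): -d/ds[6/(s² + 36)] = -(6)·(-2s)/(s² + 36)² = 12s/(s² + 36)². Then L{6·t·sin(6t)} = 6·12s/(s² + 36)² = 72s/(s² + 36)²

Final answer: 72s/(s² + 36)²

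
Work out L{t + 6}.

L{t + 6} = L{t} + 6·L{1} = 1/s² + 6/s

Final answer: 1/s² + 6/s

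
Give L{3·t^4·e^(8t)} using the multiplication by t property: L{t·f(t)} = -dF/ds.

Using L{t^n·e^(at)} = n!/(s-a)^(n+1), L{t^4·e^(8t)} = 24/(s-8)^5, so L{3·t^4·e^(8t)} = 3·24/(s-8)^5 = 72/(s-8)^5

Final answer: 72/(s-8)^5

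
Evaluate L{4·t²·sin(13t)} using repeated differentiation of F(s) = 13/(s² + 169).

F(s) = 13/(s² + 169). F'(s) = -26s/(s² + 169)². F''(s) = -26(169 - 3s²)/(s² + 169)³ = (78s² - 4394)/(s² + 169)³. So L{t²·sin(13t)} = (-1)² F''(s) = (78s² - 4394)/(s² + 169)³. Then L{4·t²·sin(13t)} = 4·(78s² - 4394)/(s² + 169)³ = (312s² - 17576)/(s² + 169)³

Final answer: (312s² - 17576)/(s² + 169)³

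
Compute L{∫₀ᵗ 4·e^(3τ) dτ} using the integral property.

L{∫₀ᵗ f(τ)dτ} = F(s)/s with F(s) = 4/(s-3), so L{∫₀ᵗ 4·e^(3τ) dτ} = 4/(s(s-3))

Final answer: 4/(s(s-3))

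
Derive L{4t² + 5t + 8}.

L{4t² + 5t + 8} = 4·2/s³ + 5/s² + 8/s = 8/s³ + 5/s² + 8/s

Final answer: 8/s³ + 5/s² + 8/s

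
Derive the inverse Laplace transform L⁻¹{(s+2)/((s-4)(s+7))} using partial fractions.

Using partial fractions, f(t) = (6e^(4t) + 5e^(-7t))/11

Final answer: (6e^(4t) + 5e^(-7t))/11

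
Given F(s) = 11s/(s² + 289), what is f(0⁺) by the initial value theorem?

f(0⁺) = lim_{s→∞} s·11s/(s² + 289) = lim_{s→∞} 11s²/(s² + 289) = 11

Final answer: 11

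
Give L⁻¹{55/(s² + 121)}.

This is the form c·a/(s² + a²) with a = 11, c = 5. L⁻¹ = 5·sin(11t)

Final answer: 5·sin(11t)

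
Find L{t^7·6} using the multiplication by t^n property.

L{6} = 6/s. d^1/ds^1[1/s] = -1/s². d^2/ds^2[1/s] = 2/s^3. d^3/ds^3[1/s] = -6/s^4. d^4/ds^4[1/s] = 24/s^5. d^5/ds^5[1/s] = -120/s^6. d^6/ds^6[1/s] = 720/s^7. d^7/ds^7[1/s] = -5040/s^8. So L{t^7} = (-1)^{7}·-5040/s^8 = 5040/s^8. Then L{t^7·6} = 6·5040/s^8 = 30240/s^8

Final answer: 30240/s^8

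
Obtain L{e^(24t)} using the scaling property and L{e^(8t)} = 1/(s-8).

Using L{f(at)} = (1/a)F(s/a) with a=3 and f(t) = e^(8t): L{e^(24t)} = (1/3) · 1/((s/3)-8) = (1/3) · 3/(s-24) = 1/(s-24)

Final answer: 1/(s-24)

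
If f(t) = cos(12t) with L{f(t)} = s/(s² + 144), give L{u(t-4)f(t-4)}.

Time shift theorem: L{u(t-a)f(t-a)} = e^(-as)F(s). Here a=4, F(s) = s/(s² + 144), so L{u(t-4)f(t-4)} = e^(-4s)·s/(s² + 144)

Final answer: e^(-4s)·s/(s² + 144)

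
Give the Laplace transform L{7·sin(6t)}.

L{sin(ωt)} = ω/(s² + ω²), so L{sin(6t)} = 6/(s² + 36). Then L{7·sin(6t)} = 7·6/(s² + 36) = 42/(s² + 36)

Final answer: 42/(s² + 36)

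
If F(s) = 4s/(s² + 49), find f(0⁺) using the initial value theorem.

f(0⁺) = lim_{s→∞} s·4s/(s² + 49) = lim_{s→∞} 4s²/(s² + 49) = 4

Final answer: 4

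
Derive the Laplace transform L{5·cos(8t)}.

L{cos(ωt)} = s/(s² + ω²), so L{cos(8t)} = s/(s² + 64). Then L{5·cos(8t)} = 5·s/(s² + 64) = 5s/(s² + 64)

Final answer: 5s/(s² + 64)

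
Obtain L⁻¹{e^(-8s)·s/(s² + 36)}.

L⁻¹{s/(s² + 36)} = cos(6t). By the time shift theorem, L⁻¹{e^(-as)F(s)} = u(t-a)f(t-a) with a=8, so L⁻¹{e^(-8s)·s/(s² + 36)} = u(t-8)·cos(6(t-8))

Final answer: u(t-8)·cos(6(t-8))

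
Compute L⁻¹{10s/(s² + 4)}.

This is the form c·s/(s² + a²) with a = 2, c = 10. L⁻¹ = 10·cos(2t)

Final answer: 10·cos(2t)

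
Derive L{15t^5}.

L{t^n} = n!/s^(n+1). So L{15t^5} = 15·5!/s^6 = 1800/s^6

Final answer: 1800/s^6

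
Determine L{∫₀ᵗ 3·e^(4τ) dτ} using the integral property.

L{∫₀ᵗ f(τ)dτ} = F(s)/s with F(s) = 3/(s-4), so L{∫₀ᵗ 3·e^(4τ) dτ} = 3/(s(s-4))

Final answer: 3/(s(s-4))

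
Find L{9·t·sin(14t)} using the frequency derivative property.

L{sin(14t)} = 14/(s² + 196). By L{t·f(t)} = -F'(s): -d/ds[14/(s² + 196)] = -(14)·(-2s)/(s² + 196)² = 28s/(s² + 196)². Then L{9·t·sin(14t)} = 9·28s/(s² + 196)² = 252s/(s² + 196)²

Final answer: 252s/(s² + 196)²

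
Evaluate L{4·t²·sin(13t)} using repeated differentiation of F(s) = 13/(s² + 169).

F(s) = 13/(s² + 169). F'(s) = -26s/(s² + 169)². F''(s) = -26(169 - 3s²)/(s² + 169)³ = (78s² - 4394)/(s² + 169)³. So L{t²·sin(13t)} = (-1)² F''(s) = (78s² - 4394)/(s² + 169)³. Then L{4·t²·sin(13t)} = 4·(78s² - 4394)/(s² + 169)³ = (312s² - 17576)/(s² + 169)³

Final answer: (312s² - 17576)/(s² + 169)³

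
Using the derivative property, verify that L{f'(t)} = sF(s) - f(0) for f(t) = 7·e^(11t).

f'(t) = 77e^(11t). Direct: L{f'(t)} = 77/(s-11). Property: s·7/(s-11) - 7 = (7s - 7(s-11))/(s-11) = 77/(s-11). ✓

Final answer: 77/(s-11)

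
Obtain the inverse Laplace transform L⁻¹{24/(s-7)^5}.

L⁻¹{n!/(s-a)^(n+1)} = t^n·e^(at), so L⁻¹{24/(s-7)^5} = t^4·e^(7t)

Final answer: t^4·e^(7t)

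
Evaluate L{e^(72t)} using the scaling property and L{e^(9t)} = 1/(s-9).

Using L{f(at)} = (1/a)F(s/a) with a=8 and f(t) = e^(9t): L{e^(72t)} = (1/8) · 1/((s/8)-9) = (1/8) · 8/(s-72) = 1/(s-72)

Final answer: 1/(s-72)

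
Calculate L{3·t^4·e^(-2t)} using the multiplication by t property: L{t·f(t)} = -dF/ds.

Using L{t^n·e^(at)} = n!/(s-a)^(n+1), L{t^4·e^(-2t)} = 24/(s+2)^5, so L{3·t^4·e^(-2t)} = 3·24/(s+2)^5 = 72/(s+2)^5

Final answer: 72/(s+2)^5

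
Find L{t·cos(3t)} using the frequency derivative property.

L{cos(3t)} = s/(s² + 9). Derivative: d/ds[s/(s² + 9)] = [(s² + 9) - s·2s]/(s² + 9)² = (9 - s²)/(s² + 9)². So L{t·cos(3t)} = -F'(s) = (s² - 9)/(s² + 9)²

Final answer: (s² - 9)/(s² + 9)²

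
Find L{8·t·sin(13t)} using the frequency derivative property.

L{sin(13t)} = 13/(s² + 169). By L{t·f(t)} = -F'(s): -d/ds[13/(s² + 169)] = -(13)·(-2s)/(s² + 169)² = 26s/(s² + 169)². Then L{8·t·sin(13t)} = 8·26s/(s² + 169)² = 208s/(s² + 169)²

Final answer: 208s/(s² + 169)²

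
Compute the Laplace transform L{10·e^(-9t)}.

L{e^(at)} = 1/(s-a), so L{e^(-9t)} = 1/(s+9). Then L{10·e^(-9t)} = 10/(s+9)

Final answer: 10/(s+9)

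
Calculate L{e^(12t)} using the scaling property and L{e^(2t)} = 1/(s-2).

Using L{f(at)} = (1/a)F(s/a) with a=6 and f(t) = e^(2t): L{e^(12t)} = (1/6) · 1/((s/6)-2) = (1/6) · 6/(s-12) = 1/(s-12)

Final answer: 1/(s-12)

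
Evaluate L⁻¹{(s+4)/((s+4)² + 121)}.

Using frequency shift: L⁻¹{(s-a)/((s-a)² + b²)} = e^(at)cos(bt). Here a=-4, b=11

Final answer: e^(-4t)·cos(11t)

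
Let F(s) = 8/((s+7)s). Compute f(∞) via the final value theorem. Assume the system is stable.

f(∞) = lim_{s→0} sF(s) = lim_{s→0} 8/(s+7) = 8/7

Final answer: 8/7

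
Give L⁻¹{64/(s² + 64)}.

This is the form c·a/(s² + a²) with a = 8, c = 8. L⁻¹ = 8·sin(8t)

Final answer: 8·sin(8t)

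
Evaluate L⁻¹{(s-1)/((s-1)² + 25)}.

Using frequency shift: L⁻¹{(s-a)/((s-a)² + b²)} = e^(at)cos(bt). Here a=1, b=5

Final answer: e^t·cos(5t)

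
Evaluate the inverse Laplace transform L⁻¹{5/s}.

L⁻¹{c/s} = c, so L⁻¹{5/s} = 5

Final answer: 5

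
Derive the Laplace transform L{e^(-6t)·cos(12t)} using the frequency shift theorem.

Frequency shift: L{e^(at)f(t)} = F(s-a). L{e^(-6t)·cos(12t)} = (s+6)/((s+6)² + 144)

Final answer: (s+6)/((s+6)² + 144)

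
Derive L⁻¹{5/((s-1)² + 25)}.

Form: b/((s-a)² + b²) → e^(at)sin(bt). With a=1, b=5

Final answer: e^t·sin(5t)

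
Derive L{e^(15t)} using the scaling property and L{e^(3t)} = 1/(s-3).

Using L{f(at)} = (1/a)F(s/a) with a=5 and f(t) = e^(3t): L{e^(15t)} = (1/5) · 1/((s/5)-3) = (1/5) · 5/(s-15) = 1/(s-15)

Final answer: 1/(s-15)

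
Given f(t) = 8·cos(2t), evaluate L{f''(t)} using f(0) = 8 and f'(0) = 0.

F(s) = 8s/(s² + 4). L{f''(t)} = s²F(s) - sf(0) - f'(0) = 8s³/(s² + 4) - 8s = (8s³ - 8s(s² + 4))/(s² + 4) = -32s/(s² + 4)

Final answer: -32s/(s² + 4)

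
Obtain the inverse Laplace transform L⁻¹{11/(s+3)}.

L⁻¹{1/(s-a)} = e^(at), so L⁻¹{1/(s+3)} = e^(-3t), and L⁻¹{11/(s+3)} = 11·e^(-3t)

Final answer: 11·e^(-3t)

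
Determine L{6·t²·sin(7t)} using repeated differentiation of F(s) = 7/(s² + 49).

F(s) = 7/(s² + 49). F'(s) = -14s/(s² + 49)². F''(s) = -14(49 - 3s²)/(s² + 49)³ = (42s² - 686)/(s² + 49)³. So L{t²·sin(7t)} = (-1)² F''(s) = (42s² - 686)/(s² + 49)³. Then L{6·t²·sin(7t)} = 6·(42s² - 686)/(s² + 49)³ = (252s² - 4116)/(s² + 49)³

Final answer: (252s² - 4116)/(s² + 49)³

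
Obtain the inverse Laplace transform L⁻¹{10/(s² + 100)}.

L⁻¹{10/(s² + 100)} = sin(10t)

Final answer: sin(10t)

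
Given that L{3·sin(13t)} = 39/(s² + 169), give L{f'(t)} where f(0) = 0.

L{f'(t)} = s·F(s) - f(0) = s·39/(s² + 169) - 0 = 39s/(s² + 169)

Final answer: 39s/(s² + 169)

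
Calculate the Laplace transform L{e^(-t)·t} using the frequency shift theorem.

L{e^(at)·t^n} = n!/(s-a)^(n+1), so L{e^(-t)·t} = 1/(s+1)^2

Final answer: 1/(s+1)^2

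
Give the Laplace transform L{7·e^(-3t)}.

L{e^(at)} = 1/(s-a), so L{e^(-3t)} = 1/(s+3). Then L{7·e^(-3t)} = 7/(s+3)

Final answer: 7/(s+3)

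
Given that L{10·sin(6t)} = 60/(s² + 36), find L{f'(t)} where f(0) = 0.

L{f'(t)} = s·F(s) - f(0) = s·60/(s² + 36) - 0 = 60s/(s² + 36)

Final answer: 60s/(s² + 36)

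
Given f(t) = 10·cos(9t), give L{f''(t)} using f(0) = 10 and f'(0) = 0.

F(s) = 10s/(s² + 81). L{f''(t)} = s²F(s) - sf(0) - f'(0) = 10s³/(s² + 81) - 10s = (10s³ - 10s(s² + 81))/(s² + 81) = -810s/(s² + 81)

Final answer: -810s/(s² + 81)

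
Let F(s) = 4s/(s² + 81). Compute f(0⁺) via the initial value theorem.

f(0⁺) = lim_{s→∞} s·4s/(s² + 81) = lim_{s→∞} 4s²/(s² + 81) = 4

Final answer: 4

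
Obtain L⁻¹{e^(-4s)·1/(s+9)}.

L⁻¹{1/(s+9)} = e^(-9t). By the time shift theorem, L⁻¹{e^(-as)F(s)} = u(t-a)f(t-a) with a=4, so L⁻¹{e^(-4s)·1/(s+9)} = u(t-4)·e^(-9(t-4))

Final answer: u(t-4)·e^(-9(t-4))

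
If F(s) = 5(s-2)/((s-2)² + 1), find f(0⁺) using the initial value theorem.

f(0⁺) = lim_{s→∞} sF(s) = lim_{s→∞} 5s(s-2)/((s-2)² + 1) = 5

Final answer: 5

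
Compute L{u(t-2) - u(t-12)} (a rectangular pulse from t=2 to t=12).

L{u(t-a)} = e^(-as)/s. L{u(t-2) - u(t-12)} = (e^(-2s) - e^(-12s))/s

Final answer: (e^(-2s) - e^(-12s))/s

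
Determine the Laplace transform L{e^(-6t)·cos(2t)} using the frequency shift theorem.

Frequency shift: L{e^(at)f(t)} = F(s-a). L{e^(-6t)·cos(2t)} = (s+6)/((s+6)² + 4)

Final answer: (s+6)/((s+6)² + 4)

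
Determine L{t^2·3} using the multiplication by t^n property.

L{3} = 3/s. d^1/ds^1[1/s] = -1/s². d^2/ds^2[1/s] = 2/s^3. So L{t^2} = (-1)^{2}·2/s^3 = 2/s^3. Then L{t^2·3} = 3·2/s^3 = 6/s^3

Final answer: 6/s^3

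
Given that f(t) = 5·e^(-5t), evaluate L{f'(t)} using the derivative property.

f(0) = 5, F(s) = 5/(s+5). L{f'(t)} = s·F(s) - f(0) = 5s/(s+5) - 5 = (5s - 5(s+5))/(s+5) = -25/(s+5)

Final answer: -25/(s+5)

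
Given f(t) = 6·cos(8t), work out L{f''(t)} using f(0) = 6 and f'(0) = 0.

F(s) = 6s/(s² + 64). L{f''(t)} = s²F(s) - sf(0) - f'(0) = 6s³/(s² + 64) - 6s = (6s³ - 6s(s² + 64))/(s² + 64) = -384s/(s² + 64)

Final answer: -384s/(s² + 64)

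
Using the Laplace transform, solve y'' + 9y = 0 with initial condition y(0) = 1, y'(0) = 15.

L{y''} + 9L{y} = 0. s²Y - s - 15 + 9Y = 0. Y(s² + 9) = s + 15. Y = (s + 15)/(s² + 9). Inverting: y(t) = cos(3t) + 5sin(3t)

Final answer: y(t) = cos(3t) + 5sin(3t)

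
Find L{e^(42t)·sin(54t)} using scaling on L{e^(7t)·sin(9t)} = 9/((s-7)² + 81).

Scaling with a=6: L{e^(42t)·sin(54t)} = (1/6) · 9/((s/6-7)² + 81). Simplifying: 54/((s-42)² + 2916)

Final answer: 54/((s-42)² + 2916)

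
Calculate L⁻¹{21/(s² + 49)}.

This is the form c·a/(s² + a²) with a = 7, c = 3. L⁻¹ = 3·sin(7t)

Final answer: 3·sin(7t)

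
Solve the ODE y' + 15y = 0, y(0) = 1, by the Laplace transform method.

L{y'} + 15L{y} = 0. sY - 1 + 15Y = 0. Y(s+15) = 1. Y = 1/(s+15)

Final answer: y(t) = e^(-15t)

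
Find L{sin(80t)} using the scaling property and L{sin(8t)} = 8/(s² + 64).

Using L{f(at)} = (1/a)F(s/a) with a=10: L{sin(80t)} = (1/10) · 8/((s/10)² + 64) = (1/10) · 8·100/(s² + 6400) = 80/(s² + 6400)

Final answer: 80/(s² + 6400)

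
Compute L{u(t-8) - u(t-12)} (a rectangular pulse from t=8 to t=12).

L{u(t-a)} = e^(-as)/s. L{u(t-8) - u(t-12)} = (e^(-8s) - e^(-12s))/s

Final answer: (e^(-8s) - e^(-12s))/s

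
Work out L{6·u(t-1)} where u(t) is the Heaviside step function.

L{u(t-a)} = e^(-as)/s. Here a=1, so L{u(t-1)} = e^(-s)/s, and L{6·u(t-1)} = 6·e^(-s)/s

Final answer: 6·e^(-s)/s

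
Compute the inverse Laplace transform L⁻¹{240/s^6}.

L⁻¹{n!/s^(n+1)} = t^n with n=5. So L⁻¹{120/s^6} = t^5, and L⁻¹{240/s^6} = (240/120)·t^5 = 2·t^5

Final answer: 2·t^5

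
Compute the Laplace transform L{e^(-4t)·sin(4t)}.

L{e^(at)·sin(ωt)} = ω/((s-a)² + ω²), so L{e^(-4t)·sin(4t)} = 4/((s+4)² + 16)

Final answer: 4/((s+4)² + 16)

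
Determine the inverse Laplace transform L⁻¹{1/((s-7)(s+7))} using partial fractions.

Decompose: A/(s-7) + B/(s+7). A = 1/14, B = -1/14. f(t) = (e^(7t) - e^(-7t))/14

Final answer: (e^(7t) - e^(-7t))/14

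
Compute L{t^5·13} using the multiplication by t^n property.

L{13} = 13/s. d^1/ds^1[1/s] = -1/s². d^2/ds^2[1/s] = 2/s^3. d^3/ds^3[1/s] = -6/s^4. d^4/ds^4[1/s] = 24/s^5. d^5/ds^5[1/s] = -120/s^6. So L{t^5} = (-1)^{5}·-120/s^6 = 120/s^6. Then L{t^5·13} = 13·120/s^6 = 1560/s^6

Final answer: 1560/s^6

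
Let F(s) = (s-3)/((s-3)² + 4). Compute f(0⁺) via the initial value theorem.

f(0⁺) = lim_{s→∞} sF(s) = lim_{s→∞} s(s-3)/((s-3)² + 4) = 1

Final answer: 1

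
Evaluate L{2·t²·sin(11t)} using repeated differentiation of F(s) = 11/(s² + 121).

F(s) = 11/(s² + 121). F'(s) = -22s/(s² + 121)². F''(s) = -22(121 - 3s²)/(s² + 121)³ = (66s² - 2662)/(s² + 121)³. So L{t²·sin(11t)} = (-1)² F''(s) = (66s² - 2662)/(s² + 121)³. Then L{2·t²·sin(11t)} = 2·(66s² - 2662)/(s² + 121)³ = (132s² - 5324)/(s² + 121)³

Final answer: (132s² - 5324)/(s² + 121)³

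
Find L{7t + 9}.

L{7t + 9} = 7·L{t} + 9·L{1} = 7/s² + 9/s

Final answer: 7/s² + 9/s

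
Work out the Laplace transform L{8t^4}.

L{8t^4} = 8 · L{t^4} = 8 · 24/s^5 = 192/s^5

Final answer: 192/s^5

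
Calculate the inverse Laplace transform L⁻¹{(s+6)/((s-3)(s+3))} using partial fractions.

Using partial fractions, f(t) = (9e^(3t) - 3e^(-3t))/6

Final answer: (9e^(3t) - 3e^(-3t))/6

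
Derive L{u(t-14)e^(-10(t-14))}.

u(t-a)f(t-a) with f(t)=e^(-10t). L{e^(-10t)} = 1/(s+10). By time shift: e^(-14s)/(s+10)

Final answer: e^(-14s)/(s+10)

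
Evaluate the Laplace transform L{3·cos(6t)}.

L{cos(ωt)} = s/(s² + ω²), so L{cos(6t)} = s/(s² + 36). Then L{3·cos(6t)} = 3·s/(s² + 36) = 3s/(s² + 36)

Final answer: 3s/(s² + 36)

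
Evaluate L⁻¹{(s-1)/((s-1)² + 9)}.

Using frequency shift: L⁻¹{(s-a)/((s-a)² + b²)} = e^(at)cos(bt). Here a=1, b=3

Final answer: e^t·cos(3t)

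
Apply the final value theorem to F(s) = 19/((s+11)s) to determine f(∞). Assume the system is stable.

f(∞) = lim_{s→0} sF(s) = lim_{s→0} 19/(s+11) = 19/11

Final answer: 19/11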